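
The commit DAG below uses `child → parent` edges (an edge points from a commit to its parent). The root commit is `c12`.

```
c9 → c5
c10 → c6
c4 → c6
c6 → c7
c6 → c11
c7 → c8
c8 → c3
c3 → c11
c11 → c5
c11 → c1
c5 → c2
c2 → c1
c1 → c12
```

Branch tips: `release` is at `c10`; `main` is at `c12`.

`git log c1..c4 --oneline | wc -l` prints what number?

Reachable from c4: {c1, c11, c12, c2, c3, c4, c5, c6, c7, c8}.
Reachable from c1: {c1, c12}.
In c4's history but not c1's: {c11, c2, c3, c4, c5, c6, c7, c8} — 8 commits.

8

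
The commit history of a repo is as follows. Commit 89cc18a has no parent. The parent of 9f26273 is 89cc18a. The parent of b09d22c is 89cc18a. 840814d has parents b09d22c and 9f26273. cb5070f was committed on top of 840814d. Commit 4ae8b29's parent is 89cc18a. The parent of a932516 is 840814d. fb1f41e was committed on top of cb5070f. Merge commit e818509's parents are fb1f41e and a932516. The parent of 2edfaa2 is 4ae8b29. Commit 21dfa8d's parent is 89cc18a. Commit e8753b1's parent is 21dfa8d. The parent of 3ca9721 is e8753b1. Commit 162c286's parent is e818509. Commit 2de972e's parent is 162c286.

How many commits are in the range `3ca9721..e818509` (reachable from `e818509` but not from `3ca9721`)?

Reachable from e818509: {840814d, 89cc18a, 9f26273, a932516, b09d22c, cb5070f, e818509, fb1f41e}.
Reachable from 3ca9721: {21dfa8d, 3ca9721, 89cc18a, e8753b1}.
In e818509's history but not 3ca9721's: {840814d, 9f26273, a932516, b09d22c, cb5070f, e818509, fb1f41e} — 7 commits.

7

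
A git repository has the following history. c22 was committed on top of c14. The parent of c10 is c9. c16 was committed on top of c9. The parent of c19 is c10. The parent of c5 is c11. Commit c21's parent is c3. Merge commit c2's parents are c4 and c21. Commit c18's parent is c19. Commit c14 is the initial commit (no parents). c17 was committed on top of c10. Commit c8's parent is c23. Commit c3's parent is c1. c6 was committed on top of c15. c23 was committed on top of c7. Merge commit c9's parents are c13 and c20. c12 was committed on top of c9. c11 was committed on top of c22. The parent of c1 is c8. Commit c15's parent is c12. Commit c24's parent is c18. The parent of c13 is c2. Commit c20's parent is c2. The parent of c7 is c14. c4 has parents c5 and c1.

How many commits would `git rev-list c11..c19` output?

Reachable from c19: {c1, c10, c11, c13, c14, c19, c2, c20, c21, c22, c23, c3, c4, c5, c7, c8, c9}.
Reachable from c11: {c11, c14, c22}.
In c19's history but not c11's: {c1, c10, c13, c19, c2, c20, c21, c23, c3, c4, c5, c7, c8, c9} — 14 commits.

14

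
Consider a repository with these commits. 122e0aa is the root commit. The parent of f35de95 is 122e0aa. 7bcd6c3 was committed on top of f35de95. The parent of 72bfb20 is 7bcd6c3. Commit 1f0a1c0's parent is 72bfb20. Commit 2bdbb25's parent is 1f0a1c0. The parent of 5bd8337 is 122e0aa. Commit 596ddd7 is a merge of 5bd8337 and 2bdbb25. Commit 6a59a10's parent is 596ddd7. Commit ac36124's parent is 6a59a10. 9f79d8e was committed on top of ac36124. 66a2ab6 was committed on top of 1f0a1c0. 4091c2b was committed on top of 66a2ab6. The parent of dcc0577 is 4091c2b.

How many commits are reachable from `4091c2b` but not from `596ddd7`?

2

Reachable from 4091c2b: {122e0aa, 1f0a1c0, 4091c2b, 66a2ab6, 72bfb20, 7bcd6c3, f35de95}.
Reachable from 596ddd7: {122e0aa, 1f0a1c0, 2bdbb25, 596ddd7, 5bd8337, 72bfb20, 7bcd6c3, f35de95}.
In 4091c2b's history but not 596ddd7's: {4091c2b, 66a2ab6} — 2 commits.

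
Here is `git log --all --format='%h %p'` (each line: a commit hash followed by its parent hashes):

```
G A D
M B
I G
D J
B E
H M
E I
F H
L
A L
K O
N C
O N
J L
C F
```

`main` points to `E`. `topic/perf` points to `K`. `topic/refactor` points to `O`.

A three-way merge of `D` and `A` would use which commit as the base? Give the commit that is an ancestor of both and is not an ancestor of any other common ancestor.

L

Ancestors of D: {D, J, L}.
Ancestors of A: {A, L}.
Common ancestors: {L}.
The only common ancestor is L, so it is the merge base.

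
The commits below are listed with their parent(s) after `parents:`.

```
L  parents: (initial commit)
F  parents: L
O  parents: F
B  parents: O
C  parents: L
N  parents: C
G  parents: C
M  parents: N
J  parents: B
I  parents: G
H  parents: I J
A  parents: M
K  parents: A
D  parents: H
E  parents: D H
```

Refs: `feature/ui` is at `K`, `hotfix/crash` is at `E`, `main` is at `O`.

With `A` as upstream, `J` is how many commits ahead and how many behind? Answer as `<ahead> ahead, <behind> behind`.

4 ahead, 4 behind

Reachable from J: {B, F, J, L, O}.
Reachable from A: {A, C, L, M, N}.
Only in J's history (ahead): {B, F, J, O} — 4.
Only in A's history (behind): {A, C, M, N} — 4.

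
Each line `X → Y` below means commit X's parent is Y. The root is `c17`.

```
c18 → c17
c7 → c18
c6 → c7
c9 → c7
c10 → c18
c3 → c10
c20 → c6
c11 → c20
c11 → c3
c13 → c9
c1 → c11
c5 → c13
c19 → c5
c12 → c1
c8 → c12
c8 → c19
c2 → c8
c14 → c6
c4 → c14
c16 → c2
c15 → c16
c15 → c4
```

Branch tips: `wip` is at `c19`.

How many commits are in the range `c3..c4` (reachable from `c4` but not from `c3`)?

4

Reachable from c4: {c14, c17, c18, c4, c6, c7}.
Reachable from c3: {c10, c17, c18, c3}.
In c4's history but not c3's: {c14, c4, c6, c7} — 4 commits.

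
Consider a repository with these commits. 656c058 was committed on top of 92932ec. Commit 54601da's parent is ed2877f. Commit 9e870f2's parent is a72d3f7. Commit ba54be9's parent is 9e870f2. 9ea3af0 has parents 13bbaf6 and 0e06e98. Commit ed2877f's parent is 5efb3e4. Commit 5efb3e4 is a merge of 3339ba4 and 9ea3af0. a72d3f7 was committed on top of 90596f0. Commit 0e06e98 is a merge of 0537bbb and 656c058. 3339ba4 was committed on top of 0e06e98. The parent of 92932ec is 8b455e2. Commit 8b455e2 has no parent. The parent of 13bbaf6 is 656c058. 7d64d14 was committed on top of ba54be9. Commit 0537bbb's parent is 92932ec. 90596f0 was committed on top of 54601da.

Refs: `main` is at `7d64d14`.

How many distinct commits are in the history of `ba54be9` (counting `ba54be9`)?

Walking parent pointers from ba54be9: reachable set = {0537bbb, 0e06e98, 13bbaf6, 3339ba4, 54601da, 5efb3e4, 656c058, 8b455e2, 90596f0, 92932ec, 9e870f2, 9ea3af0, a72d3f7, ba54be9, ed2877f}.
That is 15 commits.

15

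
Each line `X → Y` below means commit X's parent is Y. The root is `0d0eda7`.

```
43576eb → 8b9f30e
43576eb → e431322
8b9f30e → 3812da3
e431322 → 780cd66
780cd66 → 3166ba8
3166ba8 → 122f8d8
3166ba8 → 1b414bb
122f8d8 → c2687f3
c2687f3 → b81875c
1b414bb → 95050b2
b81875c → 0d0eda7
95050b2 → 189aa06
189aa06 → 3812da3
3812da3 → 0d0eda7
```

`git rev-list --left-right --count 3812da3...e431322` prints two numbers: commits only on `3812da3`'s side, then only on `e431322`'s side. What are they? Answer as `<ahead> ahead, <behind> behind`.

0 ahead, 9 behind

Reachable from 3812da3: {0d0eda7, 3812da3}.
Reachable from e431322: {0d0eda7, 122f8d8, 189aa06, 1b414bb, 3166ba8, 3812da3, 780cd66, 95050b2, b81875c, c2687f3, e431322}.
Only in 3812da3's history (ahead): {} — 0.
Only in e431322's history (behind): {122f8d8, 189aa06, 1b414bb, 3166ba8, 780cd66, 95050b2, b81875c, c2687f3, e431322} — 9.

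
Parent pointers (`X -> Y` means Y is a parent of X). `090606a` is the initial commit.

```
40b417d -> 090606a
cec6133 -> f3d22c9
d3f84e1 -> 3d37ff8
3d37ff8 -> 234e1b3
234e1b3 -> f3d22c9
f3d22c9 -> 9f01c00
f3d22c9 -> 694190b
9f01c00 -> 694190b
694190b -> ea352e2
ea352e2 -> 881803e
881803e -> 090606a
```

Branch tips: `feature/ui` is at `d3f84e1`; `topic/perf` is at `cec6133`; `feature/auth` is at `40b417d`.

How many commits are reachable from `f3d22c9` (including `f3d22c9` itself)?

Walking parent pointers from f3d22c9: reachable set = {090606a, 694190b, 881803e, 9f01c00, ea352e2, f3d22c9}.
That is 6 commits.

6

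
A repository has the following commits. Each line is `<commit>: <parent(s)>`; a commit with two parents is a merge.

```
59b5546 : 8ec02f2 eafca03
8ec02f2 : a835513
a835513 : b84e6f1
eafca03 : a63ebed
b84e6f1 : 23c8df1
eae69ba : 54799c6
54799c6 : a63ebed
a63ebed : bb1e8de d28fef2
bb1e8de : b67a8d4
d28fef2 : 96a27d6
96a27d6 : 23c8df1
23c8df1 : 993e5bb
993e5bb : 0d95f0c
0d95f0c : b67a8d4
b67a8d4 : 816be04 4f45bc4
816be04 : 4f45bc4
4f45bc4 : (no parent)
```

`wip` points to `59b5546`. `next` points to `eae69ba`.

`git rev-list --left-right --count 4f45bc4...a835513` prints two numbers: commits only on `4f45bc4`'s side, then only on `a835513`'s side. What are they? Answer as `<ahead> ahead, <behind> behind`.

0 ahead, 7 behind

Reachable from 4f45bc4: {4f45bc4}.
Reachable from a835513: {0d95f0c, 23c8df1, 4f45bc4, 816be04, 993e5bb, a835513, b67a8d4, b84e6f1}.
Only in 4f45bc4's history (ahead): {} — 0.
Only in a835513's history (behind): {0d95f0c, 23c8df1, 816be04, 993e5bb, a835513, b67a8d4, b84e6f1} — 7.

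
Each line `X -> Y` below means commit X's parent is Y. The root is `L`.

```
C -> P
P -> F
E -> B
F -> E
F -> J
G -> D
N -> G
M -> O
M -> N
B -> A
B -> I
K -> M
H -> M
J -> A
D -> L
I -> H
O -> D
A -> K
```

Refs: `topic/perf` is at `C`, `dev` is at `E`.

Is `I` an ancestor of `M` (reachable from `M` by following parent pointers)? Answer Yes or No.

No

Ancestors of M: {D, G, L, M, N, O}.
I is not in that set, so it is not an ancestor of M.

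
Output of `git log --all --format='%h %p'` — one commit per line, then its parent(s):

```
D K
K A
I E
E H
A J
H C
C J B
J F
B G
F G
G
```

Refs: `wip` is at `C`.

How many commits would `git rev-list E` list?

7

Walking parent pointers from E: reachable set = {B, C, E, F, G, H, J}.
That is 7 commits.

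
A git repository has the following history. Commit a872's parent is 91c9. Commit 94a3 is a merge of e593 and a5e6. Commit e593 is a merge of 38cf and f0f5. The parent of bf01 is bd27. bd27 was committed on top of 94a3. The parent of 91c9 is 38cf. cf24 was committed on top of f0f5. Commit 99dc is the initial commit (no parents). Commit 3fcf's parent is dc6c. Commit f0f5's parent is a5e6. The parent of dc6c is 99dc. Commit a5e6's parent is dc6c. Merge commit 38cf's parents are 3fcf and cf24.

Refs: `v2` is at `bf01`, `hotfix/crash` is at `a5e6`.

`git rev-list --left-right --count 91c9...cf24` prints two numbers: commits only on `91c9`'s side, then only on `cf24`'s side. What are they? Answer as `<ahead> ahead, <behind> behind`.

3 ahead, 0 behind

Reachable from 91c9: {38cf, 3fcf, 91c9, 99dc, a5e6, cf24, dc6c, f0f5}.
Reachable from cf24: {99dc, a5e6, cf24, dc6c, f0f5}.
Only in 91c9's history (ahead): {38cf, 3fcf, 91c9} — 3.
Only in cf24's history (behind): {} — 0.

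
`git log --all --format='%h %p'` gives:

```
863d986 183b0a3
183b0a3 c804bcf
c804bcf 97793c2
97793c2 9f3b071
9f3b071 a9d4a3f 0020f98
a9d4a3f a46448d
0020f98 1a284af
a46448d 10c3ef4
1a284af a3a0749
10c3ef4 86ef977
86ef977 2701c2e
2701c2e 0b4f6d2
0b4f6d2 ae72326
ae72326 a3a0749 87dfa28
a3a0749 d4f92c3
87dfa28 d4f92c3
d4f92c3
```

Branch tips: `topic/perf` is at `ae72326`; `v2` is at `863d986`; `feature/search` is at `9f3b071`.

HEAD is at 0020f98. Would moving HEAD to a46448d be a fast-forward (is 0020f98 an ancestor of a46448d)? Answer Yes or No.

No

A fast-forward from 0020f98 to a46448d is possible iff 0020f98 is an ancestor of a46448d.
Ancestors of a46448d: {0b4f6d2, 10c3ef4, 2701c2e, 86ef977, 87dfa28, a3a0749, a46448d, ae72326, d4f92c3}.
0020f98 is not among them, so fast-forward is not possible.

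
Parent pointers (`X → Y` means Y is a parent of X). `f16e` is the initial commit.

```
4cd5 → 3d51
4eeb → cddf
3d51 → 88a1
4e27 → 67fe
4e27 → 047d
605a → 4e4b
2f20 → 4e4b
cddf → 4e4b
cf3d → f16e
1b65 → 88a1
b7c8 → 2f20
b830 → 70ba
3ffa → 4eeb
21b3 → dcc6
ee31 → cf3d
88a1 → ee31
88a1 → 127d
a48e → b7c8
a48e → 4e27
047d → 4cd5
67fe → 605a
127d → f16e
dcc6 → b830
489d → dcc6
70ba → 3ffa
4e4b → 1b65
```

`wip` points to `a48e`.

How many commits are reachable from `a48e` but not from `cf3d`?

14

Reachable from a48e: {047d, 127d, 1b65, 2f20, 3d51, 4cd5, 4e27, 4e4b, 605a, 67fe, 88a1, a48e, b7c8, cf3d, ee31, f16e}.
Reachable from cf3d: {cf3d, f16e}.
In a48e's history but not cf3d's: {047d, 127d, 1b65, 2f20, 3d51, 4cd5, 4e27, 4e4b, 605a, 67fe, 88a1, a48e, b7c8, ee31} — 14 commits.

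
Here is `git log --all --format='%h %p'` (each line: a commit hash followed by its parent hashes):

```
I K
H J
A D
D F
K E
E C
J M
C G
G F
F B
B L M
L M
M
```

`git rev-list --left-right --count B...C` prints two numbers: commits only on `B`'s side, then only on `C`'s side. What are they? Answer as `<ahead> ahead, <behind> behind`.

Reachable from B: {B, L, M}.
Reachable from C: {B, C, F, G, L, M}.
Only in B's history (ahead): {} — 0.
Only in C's history (behind): {C, F, G} — 3.

0 ahead, 3 behind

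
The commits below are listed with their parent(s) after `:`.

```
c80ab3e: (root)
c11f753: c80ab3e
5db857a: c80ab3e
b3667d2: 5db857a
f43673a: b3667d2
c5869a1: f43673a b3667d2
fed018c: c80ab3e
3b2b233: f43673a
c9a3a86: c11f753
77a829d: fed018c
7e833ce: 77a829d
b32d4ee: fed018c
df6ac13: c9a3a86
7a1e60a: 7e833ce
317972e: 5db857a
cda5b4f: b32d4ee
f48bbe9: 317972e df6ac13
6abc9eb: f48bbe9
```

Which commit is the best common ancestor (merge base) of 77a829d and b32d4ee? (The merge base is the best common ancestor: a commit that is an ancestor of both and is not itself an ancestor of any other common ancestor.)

Ancestors of 77a829d: {77a829d, c80ab3e, fed018c}.
Ancestors of b32d4ee: {b32d4ee, c80ab3e, fed018c}.
Common ancestors: {c80ab3e, fed018c}.
Among these, fed018c is not an ancestor of any other common ancestor — it is the merge base.

fed018c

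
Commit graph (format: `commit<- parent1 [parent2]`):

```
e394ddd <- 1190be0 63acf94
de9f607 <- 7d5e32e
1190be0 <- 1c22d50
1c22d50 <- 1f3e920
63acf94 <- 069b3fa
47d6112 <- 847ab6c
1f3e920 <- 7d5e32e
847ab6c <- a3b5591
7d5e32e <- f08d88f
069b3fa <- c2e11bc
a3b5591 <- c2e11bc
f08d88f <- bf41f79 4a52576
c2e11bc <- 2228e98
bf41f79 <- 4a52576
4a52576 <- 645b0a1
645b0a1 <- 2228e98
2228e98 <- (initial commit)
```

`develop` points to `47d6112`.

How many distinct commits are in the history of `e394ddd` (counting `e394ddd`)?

Walking parent pointers from e394ddd: reachable set = {069b3fa, 1190be0, 1c22d50, 1f3e920, 2228e98, 4a52576, 63acf94, 645b0a1, 7d5e32e, bf41f79, c2e11bc, e394ddd, f08d88f}.
That is 13 commits.

13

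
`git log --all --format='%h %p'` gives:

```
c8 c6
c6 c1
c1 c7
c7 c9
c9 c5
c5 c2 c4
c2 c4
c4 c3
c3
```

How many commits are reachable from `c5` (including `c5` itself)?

4

Walking parent pointers from c5: reachable set = {c2, c3, c4, c5}.
That is 4 commits.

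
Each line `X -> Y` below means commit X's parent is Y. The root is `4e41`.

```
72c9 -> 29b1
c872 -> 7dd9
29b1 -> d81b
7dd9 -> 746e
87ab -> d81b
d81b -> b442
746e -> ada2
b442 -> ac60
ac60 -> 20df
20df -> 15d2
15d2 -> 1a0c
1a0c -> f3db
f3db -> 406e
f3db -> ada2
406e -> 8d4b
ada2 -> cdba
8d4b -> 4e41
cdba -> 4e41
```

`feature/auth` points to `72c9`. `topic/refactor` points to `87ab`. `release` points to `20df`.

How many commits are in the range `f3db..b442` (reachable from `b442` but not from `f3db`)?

Reachable from b442: {15d2, 1a0c, 20df, 406e, 4e41, 8d4b, ac60, ada2, b442, cdba, f3db}.
Reachable from f3db: {406e, 4e41, 8d4b, ada2, cdba, f3db}.
In b442's history but not f3db's: {15d2, 1a0c, 20df, ac60, b442} — 5 commits.

5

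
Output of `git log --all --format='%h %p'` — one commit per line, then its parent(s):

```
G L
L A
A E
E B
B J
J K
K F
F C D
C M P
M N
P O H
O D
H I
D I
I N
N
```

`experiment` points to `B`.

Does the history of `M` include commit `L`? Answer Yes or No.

No

Ancestors of M: {M, N}.
L is not in that set, so it is not an ancestor of M.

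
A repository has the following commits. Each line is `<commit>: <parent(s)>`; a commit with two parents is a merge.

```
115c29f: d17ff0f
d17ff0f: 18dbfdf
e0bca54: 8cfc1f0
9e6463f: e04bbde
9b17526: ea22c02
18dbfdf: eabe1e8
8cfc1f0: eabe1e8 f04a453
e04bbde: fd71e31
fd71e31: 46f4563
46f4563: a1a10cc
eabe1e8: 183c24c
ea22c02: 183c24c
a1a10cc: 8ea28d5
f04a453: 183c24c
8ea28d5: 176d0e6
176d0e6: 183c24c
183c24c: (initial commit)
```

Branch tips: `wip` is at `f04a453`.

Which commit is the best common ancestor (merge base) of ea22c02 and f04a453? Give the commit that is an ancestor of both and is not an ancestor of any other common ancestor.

Ancestors of ea22c02: {183c24c, ea22c02}.
Ancestors of f04a453: {183c24c, f04a453}.
Common ancestors: {183c24c}.
The only common ancestor is 183c24c, so it is the merge base.

183c24c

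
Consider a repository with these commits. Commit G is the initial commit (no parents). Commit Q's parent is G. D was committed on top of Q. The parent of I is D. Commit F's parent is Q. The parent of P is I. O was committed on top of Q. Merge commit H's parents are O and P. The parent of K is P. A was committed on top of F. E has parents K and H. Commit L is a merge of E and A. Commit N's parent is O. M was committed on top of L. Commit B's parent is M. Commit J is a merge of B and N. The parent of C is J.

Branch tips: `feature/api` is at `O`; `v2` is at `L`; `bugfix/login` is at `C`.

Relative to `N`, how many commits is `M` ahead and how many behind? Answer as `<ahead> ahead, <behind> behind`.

Reachable from M: {A, D, E, F, G, H, I, K, L, M, O, P, Q}.
Reachable from N: {G, N, O, Q}.
Only in M's history (ahead): {A, D, E, F, H, I, K, L, M, P} — 10.
Only in N's history (behind): {N} — 1.

10 ahead, 1 behind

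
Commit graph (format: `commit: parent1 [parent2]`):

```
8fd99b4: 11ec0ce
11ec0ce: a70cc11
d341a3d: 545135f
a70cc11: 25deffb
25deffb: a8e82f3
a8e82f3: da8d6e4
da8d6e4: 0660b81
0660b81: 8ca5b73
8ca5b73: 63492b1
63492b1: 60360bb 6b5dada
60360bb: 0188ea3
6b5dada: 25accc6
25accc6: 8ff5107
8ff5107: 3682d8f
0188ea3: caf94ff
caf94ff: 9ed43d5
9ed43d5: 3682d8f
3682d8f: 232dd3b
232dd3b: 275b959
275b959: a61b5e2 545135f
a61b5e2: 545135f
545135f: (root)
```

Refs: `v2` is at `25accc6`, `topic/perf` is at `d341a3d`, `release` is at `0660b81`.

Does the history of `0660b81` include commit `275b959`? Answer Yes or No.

Ancestors of 0660b81 (commits reachable by following parents): {0188ea3, 0660b81, 232dd3b, 25accc6, 275b959, 3682d8f, 545135f, 60360bb, 63492b1, 6b5dada, 8ca5b73, 8ff5107, 9ed43d5, a61b5e2, caf94ff}.
275b959 is in that set, so it is an ancestor of 0660b81.

Yes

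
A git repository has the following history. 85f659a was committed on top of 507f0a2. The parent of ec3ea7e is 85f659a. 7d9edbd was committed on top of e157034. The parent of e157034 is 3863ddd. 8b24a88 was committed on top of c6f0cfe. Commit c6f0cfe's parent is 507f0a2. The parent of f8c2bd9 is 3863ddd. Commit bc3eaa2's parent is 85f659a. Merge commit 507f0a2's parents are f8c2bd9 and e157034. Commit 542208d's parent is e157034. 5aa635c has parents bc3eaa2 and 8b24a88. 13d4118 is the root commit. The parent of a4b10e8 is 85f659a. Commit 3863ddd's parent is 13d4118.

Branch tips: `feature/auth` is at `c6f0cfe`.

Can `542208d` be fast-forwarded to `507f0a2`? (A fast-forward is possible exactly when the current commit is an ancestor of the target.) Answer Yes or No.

No

A fast-forward from 542208d to 507f0a2 is possible iff 542208d is an ancestor of 507f0a2.
Ancestors of 507f0a2: {13d4118, 3863ddd, 507f0a2, e157034, f8c2bd9}.
542208d is not among them, so fast-forward is not possible.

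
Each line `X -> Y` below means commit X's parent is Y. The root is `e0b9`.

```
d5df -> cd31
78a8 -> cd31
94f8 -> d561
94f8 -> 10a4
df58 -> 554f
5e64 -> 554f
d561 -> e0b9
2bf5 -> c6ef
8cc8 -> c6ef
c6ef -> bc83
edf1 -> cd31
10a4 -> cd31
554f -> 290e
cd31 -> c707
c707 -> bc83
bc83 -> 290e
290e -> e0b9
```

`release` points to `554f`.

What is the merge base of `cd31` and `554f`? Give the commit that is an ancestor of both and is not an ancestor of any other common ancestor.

Ancestors of cd31: {290e, bc83, c707, cd31, e0b9}.
Ancestors of 554f: {290e, 554f, e0b9}.
Common ancestors: {290e, e0b9}.
Among these, 290e is not an ancestor of any other common ancestor — it is the merge base.

290e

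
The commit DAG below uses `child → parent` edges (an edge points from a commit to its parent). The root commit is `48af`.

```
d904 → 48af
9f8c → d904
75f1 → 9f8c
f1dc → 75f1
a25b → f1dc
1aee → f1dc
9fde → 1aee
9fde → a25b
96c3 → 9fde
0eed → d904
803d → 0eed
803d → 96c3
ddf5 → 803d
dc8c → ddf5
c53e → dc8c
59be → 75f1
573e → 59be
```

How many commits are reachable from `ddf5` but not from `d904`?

Reachable from ddf5: {0eed, 1aee, 48af, 75f1, 803d, 96c3, 9f8c, 9fde, a25b, d904, ddf5, f1dc}.
Reachable from d904: {48af, d904}.
In ddf5's history but not d904's: {0eed, 1aee, 75f1, 803d, 96c3, 9f8c, 9fde, a25b, ddf5, f1dc} — 10 commits.

10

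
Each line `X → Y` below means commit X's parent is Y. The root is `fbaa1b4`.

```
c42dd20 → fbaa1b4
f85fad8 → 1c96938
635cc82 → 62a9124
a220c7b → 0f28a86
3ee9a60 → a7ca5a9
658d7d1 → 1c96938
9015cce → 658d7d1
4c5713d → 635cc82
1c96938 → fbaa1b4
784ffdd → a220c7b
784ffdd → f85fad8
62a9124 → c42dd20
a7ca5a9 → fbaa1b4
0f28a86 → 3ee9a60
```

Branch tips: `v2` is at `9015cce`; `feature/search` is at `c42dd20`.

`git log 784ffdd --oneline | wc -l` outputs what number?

Walking parent pointers from 784ffdd: reachable set = {0f28a86, 1c96938, 3ee9a60, 784ffdd, a220c7b, a7ca5a9, f85fad8, fbaa1b4}.
That is 8 commits.

8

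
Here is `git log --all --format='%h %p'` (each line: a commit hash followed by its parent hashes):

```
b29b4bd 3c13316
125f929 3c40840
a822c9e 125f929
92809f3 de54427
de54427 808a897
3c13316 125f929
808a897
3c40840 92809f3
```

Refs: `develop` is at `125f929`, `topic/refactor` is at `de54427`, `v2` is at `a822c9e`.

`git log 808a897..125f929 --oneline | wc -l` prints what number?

4

Reachable from 125f929: {125f929, 3c40840, 808a897, 92809f3, de54427}.
Reachable from 808a897: {808a897}.
In 125f929's history but not 808a897's: {125f929, 3c40840, 92809f3, de54427} — 4 commits.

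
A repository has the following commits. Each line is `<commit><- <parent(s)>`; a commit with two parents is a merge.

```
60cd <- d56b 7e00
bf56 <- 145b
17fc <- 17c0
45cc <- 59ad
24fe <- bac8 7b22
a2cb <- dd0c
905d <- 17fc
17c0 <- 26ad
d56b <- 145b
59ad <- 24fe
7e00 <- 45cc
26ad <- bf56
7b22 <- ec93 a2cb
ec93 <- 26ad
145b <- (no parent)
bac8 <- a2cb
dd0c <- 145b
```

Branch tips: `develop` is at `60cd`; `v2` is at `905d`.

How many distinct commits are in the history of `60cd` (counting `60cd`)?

14

Walking parent pointers from 60cd: reachable set = {145b, 24fe, 26ad, 45cc, 59ad, 60cd, 7b22, 7e00, a2cb, bac8, bf56, d56b, dd0c, ec93}.
That is 14 commits.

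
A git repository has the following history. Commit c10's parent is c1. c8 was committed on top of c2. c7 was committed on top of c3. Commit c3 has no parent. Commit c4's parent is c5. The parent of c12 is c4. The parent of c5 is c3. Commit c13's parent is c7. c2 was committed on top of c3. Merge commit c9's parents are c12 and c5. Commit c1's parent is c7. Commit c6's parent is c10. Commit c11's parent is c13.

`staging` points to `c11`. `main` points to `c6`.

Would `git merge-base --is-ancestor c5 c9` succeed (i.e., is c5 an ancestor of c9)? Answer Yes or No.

Ancestors of c9 (commits reachable by following parents): {c12, c3, c4, c5, c9}.
c5 is in that set, so it is an ancestor of c9.

Yes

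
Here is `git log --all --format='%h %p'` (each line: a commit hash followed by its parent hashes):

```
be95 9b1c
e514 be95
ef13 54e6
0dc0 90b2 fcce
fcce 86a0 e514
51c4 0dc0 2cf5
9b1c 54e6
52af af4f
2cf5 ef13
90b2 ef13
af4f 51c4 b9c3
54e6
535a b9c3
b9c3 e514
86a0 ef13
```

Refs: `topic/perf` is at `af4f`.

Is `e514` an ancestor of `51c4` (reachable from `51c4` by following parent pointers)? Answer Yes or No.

Ancestors of 51c4 (commits reachable by following parents): {0dc0, 2cf5, 51c4, 54e6, 86a0, 90b2, 9b1c, be95, e514, ef13, fcce}.
e514 is in that set, so it is an ancestor of 51c4.

Yes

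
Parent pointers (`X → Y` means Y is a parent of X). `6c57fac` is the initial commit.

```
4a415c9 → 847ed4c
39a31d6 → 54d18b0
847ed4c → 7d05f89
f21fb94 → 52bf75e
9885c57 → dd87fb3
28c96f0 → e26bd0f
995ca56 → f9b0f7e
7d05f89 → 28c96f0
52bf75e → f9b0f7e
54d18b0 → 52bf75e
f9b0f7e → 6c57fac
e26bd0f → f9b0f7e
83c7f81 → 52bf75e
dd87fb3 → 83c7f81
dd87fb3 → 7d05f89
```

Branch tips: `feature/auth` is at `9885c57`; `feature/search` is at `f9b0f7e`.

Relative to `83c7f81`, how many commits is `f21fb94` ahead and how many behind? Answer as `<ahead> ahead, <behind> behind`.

1 ahead, 1 behind

Reachable from f21fb94: {52bf75e, 6c57fac, f21fb94, f9b0f7e}.
Reachable from 83c7f81: {52bf75e, 6c57fac, 83c7f81, f9b0f7e}.
Only in f21fb94's history (ahead): {f21fb94} — 1.
Only in 83c7f81's history (behind): {83c7f81} — 1.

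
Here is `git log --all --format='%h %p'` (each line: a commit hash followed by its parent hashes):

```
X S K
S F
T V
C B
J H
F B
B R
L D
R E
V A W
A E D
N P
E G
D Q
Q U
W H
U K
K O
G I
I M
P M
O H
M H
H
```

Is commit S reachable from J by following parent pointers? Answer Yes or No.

Ancestors of J: {H, J}.
S is not in that set, so it is not an ancestor of J.

No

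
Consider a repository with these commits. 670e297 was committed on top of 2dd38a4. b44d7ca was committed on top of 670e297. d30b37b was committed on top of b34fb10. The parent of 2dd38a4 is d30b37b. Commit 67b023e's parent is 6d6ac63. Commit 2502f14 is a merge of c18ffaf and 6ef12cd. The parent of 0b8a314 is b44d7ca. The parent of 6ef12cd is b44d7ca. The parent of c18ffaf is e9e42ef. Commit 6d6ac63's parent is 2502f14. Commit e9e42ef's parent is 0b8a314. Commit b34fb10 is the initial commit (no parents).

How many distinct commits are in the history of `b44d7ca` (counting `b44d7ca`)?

5

Walking parent pointers from b44d7ca: reachable set = {2dd38a4, 670e297, b34fb10, b44d7ca, d30b37b}.
That is 5 commits.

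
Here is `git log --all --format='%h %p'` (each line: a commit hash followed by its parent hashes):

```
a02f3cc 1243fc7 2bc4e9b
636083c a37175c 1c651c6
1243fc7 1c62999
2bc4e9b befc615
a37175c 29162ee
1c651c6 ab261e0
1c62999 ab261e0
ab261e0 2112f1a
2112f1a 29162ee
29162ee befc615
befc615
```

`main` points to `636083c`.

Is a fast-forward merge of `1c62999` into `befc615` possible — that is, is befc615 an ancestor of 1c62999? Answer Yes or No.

A fast-forward from befc615 to 1c62999 is possible iff befc615 is an ancestor of 1c62999.
Ancestors of 1c62999: {1c62999, 2112f1a, 29162ee, ab261e0, befc615}.
befc615 is among them, so fast-forward is possible.

Yes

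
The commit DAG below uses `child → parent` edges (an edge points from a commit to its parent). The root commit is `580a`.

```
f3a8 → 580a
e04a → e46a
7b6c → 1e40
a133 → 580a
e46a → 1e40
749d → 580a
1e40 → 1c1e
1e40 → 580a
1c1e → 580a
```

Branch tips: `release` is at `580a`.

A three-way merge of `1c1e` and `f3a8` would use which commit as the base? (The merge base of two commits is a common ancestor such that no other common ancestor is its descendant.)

Ancestors of 1c1e: {1c1e, 580a}.
Ancestors of f3a8: {580a, f3a8}.
Common ancestors: {580a}.
The only common ancestor is 580a, so it is the merge base.

580a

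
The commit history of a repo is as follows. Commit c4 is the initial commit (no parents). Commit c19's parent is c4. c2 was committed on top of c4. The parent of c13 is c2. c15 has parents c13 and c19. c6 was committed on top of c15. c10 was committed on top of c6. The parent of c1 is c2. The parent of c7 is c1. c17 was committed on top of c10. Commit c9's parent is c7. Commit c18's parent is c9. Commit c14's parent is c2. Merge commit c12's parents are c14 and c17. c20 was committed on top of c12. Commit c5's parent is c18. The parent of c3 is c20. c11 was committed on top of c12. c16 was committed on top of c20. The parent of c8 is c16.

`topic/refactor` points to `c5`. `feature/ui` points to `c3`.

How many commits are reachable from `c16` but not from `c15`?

Reachable from c16: {c10, c12, c13, c14, c15, c16, c17, c19, c2, c20, c4, c6}.
Reachable from c15: {c13, c15, c19, c2, c4}.
In c16's history but not c15's: {c10, c12, c14, c16, c17, c20, c6} — 7 commits.

7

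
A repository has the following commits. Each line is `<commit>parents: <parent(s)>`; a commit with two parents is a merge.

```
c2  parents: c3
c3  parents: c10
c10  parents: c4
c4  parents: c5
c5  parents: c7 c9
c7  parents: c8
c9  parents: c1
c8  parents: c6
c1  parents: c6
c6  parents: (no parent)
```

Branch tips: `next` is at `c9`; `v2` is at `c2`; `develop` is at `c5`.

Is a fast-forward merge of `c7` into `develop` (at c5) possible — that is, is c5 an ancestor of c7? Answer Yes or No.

No

A fast-forward from c5 to c7 is possible iff c5 is an ancestor of c7.
Ancestors of c7: {c6, c7, c8}.
c5 is not among them, so fast-forward is not possible.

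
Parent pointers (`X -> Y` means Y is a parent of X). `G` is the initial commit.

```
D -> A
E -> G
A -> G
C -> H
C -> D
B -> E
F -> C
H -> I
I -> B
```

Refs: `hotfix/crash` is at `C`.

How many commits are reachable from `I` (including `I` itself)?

4

Walking parent pointers from I: reachable set = {B, E, G, I}.
That is 4 commits.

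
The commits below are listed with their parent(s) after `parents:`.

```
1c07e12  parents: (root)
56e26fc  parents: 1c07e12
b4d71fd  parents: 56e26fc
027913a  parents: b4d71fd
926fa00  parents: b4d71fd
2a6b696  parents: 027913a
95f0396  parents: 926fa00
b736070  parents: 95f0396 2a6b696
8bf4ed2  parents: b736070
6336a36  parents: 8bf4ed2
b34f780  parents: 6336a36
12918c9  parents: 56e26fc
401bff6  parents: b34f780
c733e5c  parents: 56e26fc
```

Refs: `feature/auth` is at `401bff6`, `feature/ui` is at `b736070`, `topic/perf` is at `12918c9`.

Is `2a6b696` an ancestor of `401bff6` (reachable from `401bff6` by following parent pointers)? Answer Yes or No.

Ancestors of 401bff6 (commits reachable by following parents): {027913a, 1c07e12, 2a6b696, 401bff6, 56e26fc, 6336a36, 8bf4ed2, 926fa00, 95f0396, b34f780, b4d71fd, b736070}.
2a6b696 is in that set, so it is an ancestor of 401bff6.

Yes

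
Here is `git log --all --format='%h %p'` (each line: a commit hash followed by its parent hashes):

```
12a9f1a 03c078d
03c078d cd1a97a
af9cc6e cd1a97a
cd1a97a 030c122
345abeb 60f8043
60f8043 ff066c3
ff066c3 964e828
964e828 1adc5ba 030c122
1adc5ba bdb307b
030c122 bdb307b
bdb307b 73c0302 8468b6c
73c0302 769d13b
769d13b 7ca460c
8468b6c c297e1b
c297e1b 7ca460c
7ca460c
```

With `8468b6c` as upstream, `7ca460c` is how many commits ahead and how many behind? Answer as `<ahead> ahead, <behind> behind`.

Reachable from 7ca460c: {7ca460c}.
Reachable from 8468b6c: {7ca460c, 8468b6c, c297e1b}.
Only in 7ca460c's history (ahead): {} — 0.
Only in 8468b6c's history (behind): {8468b6c, c297e1b} — 2.

0 ahead, 2 behind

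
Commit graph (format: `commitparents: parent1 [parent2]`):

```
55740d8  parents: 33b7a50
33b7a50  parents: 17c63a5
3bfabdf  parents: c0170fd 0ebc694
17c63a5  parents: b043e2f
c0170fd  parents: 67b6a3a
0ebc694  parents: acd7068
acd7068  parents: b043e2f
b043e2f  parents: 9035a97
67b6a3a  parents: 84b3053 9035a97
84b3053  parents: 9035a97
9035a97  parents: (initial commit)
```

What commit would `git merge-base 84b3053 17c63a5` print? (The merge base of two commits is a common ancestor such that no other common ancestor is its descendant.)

9035a97

Ancestors of 84b3053: {84b3053, 9035a97}.
Ancestors of 17c63a5: {17c63a5, 9035a97, b043e2f}.
Common ancestors: {9035a97}.
The only common ancestor is 9035a97, so it is the merge base.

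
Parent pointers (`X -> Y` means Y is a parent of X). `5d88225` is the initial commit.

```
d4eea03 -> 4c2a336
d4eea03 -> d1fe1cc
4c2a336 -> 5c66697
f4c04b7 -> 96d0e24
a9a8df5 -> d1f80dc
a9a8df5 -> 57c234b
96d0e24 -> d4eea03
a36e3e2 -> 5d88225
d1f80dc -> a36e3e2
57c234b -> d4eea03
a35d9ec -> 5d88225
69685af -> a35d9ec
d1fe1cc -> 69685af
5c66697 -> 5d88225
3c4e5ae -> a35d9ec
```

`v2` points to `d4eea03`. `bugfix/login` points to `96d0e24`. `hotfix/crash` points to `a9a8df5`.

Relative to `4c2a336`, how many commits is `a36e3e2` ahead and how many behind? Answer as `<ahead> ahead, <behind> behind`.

Reachable from a36e3e2: {5d88225, a36e3e2}.
Reachable from 4c2a336: {4c2a336, 5c66697, 5d88225}.
Only in a36e3e2's history (ahead): {a36e3e2} — 1.
Only in 4c2a336's history (behind): {4c2a336, 5c66697} — 2.

1 ahead, 2 behind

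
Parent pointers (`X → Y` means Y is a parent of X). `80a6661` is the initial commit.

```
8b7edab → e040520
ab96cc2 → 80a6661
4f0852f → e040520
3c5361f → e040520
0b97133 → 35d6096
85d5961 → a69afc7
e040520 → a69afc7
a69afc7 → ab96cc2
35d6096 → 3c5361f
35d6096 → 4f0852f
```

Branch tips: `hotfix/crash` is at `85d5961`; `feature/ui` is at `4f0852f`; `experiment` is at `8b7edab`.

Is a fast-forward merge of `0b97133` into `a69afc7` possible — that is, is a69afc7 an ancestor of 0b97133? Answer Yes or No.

Yes

A fast-forward from a69afc7 to 0b97133 is possible iff a69afc7 is an ancestor of 0b97133.
Ancestors of 0b97133: {0b97133, 35d6096, 3c5361f, 4f0852f, 80a6661, a69afc7, ab96cc2, e040520}.
a69afc7 is among them, so fast-forward is possible.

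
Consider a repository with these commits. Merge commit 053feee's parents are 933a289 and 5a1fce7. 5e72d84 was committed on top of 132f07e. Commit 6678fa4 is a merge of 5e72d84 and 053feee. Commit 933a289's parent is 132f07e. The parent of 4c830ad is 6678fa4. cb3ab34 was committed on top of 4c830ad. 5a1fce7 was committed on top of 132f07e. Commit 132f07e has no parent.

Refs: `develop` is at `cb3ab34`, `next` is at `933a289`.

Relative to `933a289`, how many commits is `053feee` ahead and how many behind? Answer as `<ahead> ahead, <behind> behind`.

Reachable from 053feee: {053feee, 132f07e, 5a1fce7, 933a289}.
Reachable from 933a289: {132f07e, 933a289}.
Only in 053feee's history (ahead): {053feee, 5a1fce7} — 2.
Only in 933a289's history (behind): {} — 0.

2 ahead, 0 behind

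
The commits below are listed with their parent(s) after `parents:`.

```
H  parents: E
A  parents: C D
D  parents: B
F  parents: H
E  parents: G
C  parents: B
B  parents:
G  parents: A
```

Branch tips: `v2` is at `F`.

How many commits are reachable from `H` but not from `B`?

Reachable from H: {A, B, C, D, E, G, H}.
Reachable from B: {B}.
In H's history but not B's: {A, C, D, E, G, H} — 6 commits.

6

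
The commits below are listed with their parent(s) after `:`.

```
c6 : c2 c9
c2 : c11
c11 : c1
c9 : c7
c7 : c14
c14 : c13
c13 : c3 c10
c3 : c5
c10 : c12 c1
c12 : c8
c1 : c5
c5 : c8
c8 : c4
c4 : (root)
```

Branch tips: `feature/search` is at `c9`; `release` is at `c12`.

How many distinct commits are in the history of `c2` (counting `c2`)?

Walking parent pointers from c2: reachable set = {c1, c11, c2, c4, c5, c8}.
That is 6 commits.

6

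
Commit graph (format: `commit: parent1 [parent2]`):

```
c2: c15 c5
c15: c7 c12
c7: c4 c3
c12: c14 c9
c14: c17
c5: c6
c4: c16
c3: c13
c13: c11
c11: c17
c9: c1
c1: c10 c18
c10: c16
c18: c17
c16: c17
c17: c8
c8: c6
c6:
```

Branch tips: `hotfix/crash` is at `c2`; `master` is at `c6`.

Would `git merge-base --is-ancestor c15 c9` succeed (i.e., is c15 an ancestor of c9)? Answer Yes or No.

Ancestors of c9: {c1, c10, c16, c17, c18, c6, c8, c9}.
c15 is not in that set, so it is not an ancestor of c9.

No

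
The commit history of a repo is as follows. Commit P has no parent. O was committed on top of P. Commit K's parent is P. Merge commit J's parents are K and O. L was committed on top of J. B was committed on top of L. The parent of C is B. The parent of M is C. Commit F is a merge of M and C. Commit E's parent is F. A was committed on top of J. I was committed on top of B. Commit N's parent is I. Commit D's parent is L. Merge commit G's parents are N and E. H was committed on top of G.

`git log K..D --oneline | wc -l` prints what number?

4

Reachable from D: {D, J, K, L, O, P}.
Reachable from K: {K, P}.
In D's history but not K's: {D, J, L, O} — 4 commits.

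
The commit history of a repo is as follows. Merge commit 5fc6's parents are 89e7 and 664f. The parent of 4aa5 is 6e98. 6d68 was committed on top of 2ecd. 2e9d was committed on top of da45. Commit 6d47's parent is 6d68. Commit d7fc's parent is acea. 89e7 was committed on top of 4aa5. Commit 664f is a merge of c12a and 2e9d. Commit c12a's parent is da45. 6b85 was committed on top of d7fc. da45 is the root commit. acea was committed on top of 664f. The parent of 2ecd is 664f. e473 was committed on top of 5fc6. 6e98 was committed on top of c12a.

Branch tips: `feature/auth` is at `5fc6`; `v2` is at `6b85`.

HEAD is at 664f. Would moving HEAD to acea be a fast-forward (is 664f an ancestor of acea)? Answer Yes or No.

A fast-forward from 664f to acea is possible iff 664f is an ancestor of acea.
Ancestors of acea: {2e9d, 664f, acea, c12a, da45}.
664f is among them, so fast-forward is possible.

Yes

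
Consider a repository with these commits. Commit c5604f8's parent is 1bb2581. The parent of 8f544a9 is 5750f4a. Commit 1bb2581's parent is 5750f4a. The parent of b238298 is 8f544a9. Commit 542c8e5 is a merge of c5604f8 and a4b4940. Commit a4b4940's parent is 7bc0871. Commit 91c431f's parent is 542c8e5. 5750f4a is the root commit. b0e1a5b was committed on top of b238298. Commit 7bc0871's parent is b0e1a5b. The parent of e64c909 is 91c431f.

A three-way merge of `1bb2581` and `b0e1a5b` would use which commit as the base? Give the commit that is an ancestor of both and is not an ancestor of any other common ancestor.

Ancestors of 1bb2581: {1bb2581, 5750f4a}.
Ancestors of b0e1a5b: {5750f4a, 8f544a9, b0e1a5b, b238298}.
Common ancestors: {5750f4a}.
The only common ancestor is 5750f4a, so it is the merge base.

5750f4a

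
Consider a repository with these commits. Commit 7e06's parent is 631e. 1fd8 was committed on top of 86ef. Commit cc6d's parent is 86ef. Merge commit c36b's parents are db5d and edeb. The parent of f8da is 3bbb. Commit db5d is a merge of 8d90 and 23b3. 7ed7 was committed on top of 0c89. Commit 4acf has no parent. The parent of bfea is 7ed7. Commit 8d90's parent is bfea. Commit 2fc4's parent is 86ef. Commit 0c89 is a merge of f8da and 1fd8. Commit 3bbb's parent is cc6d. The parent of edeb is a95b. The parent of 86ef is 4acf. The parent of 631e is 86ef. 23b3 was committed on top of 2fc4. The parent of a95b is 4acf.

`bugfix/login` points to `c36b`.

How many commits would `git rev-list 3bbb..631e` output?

1

Reachable from 631e: {4acf, 631e, 86ef}.
Reachable from 3bbb: {3bbb, 4acf, 86ef, cc6d}.
In 631e's history but not 3bbb's: {631e} — 1 commit.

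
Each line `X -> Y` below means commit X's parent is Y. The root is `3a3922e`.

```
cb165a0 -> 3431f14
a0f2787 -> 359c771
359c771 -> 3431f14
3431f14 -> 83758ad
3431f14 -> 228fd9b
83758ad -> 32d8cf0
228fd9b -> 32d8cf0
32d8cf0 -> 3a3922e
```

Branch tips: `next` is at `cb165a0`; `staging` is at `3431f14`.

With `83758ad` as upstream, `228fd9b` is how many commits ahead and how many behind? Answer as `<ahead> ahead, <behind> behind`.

Reachable from 228fd9b: {228fd9b, 32d8cf0, 3a3922e}.
Reachable from 83758ad: {32d8cf0, 3a3922e, 83758ad}.
Only in 228fd9b's history (ahead): {228fd9b} — 1.
Only in 83758ad's history (behind): {83758ad} — 1.

1 ahead, 1 behind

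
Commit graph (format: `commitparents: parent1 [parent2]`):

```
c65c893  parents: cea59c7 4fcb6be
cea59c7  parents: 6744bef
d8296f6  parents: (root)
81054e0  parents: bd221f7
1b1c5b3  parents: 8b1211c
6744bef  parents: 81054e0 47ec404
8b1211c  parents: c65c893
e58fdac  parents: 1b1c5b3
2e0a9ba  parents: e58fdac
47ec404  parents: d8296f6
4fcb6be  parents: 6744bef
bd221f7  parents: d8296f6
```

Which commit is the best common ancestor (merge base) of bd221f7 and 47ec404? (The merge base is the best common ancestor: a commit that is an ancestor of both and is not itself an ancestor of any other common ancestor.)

Ancestors of bd221f7: {bd221f7, d8296f6}.
Ancestors of 47ec404: {47ec404, d8296f6}.
Common ancestors: {d8296f6}.
The only common ancestor is d8296f6, so it is the merge base.

d8296f6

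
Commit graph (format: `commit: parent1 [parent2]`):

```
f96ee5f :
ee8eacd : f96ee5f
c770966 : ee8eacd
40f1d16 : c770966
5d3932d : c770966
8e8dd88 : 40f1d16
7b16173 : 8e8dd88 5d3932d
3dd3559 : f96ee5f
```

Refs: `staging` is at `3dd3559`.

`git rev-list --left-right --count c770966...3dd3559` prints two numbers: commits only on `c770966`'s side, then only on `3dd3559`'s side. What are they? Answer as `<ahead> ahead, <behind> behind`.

Reachable from c770966: {c770966, ee8eacd, f96ee5f}.
Reachable from 3dd3559: {3dd3559, f96ee5f}.
Only in c770966's history (ahead): {c770966, ee8eacd} — 2.
Only in 3dd3559's history (behind): {3dd3559} — 1.

2 ahead, 1 behind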